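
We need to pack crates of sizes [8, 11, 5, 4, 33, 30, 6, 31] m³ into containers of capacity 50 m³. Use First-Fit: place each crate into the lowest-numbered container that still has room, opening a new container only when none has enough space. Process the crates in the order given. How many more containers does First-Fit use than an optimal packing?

First-Fit: [8,11,5,4,6] [33] [30] [31] → 4 containers.
Total size 128 m³; any packing needs at least ⌈128/50⌉ = 3 containers.
An optimal packing achieves that bound: [33,11,6] [31,8,5,4] [30] → 3 containers.
Excess: 4 − 3 = 1.

1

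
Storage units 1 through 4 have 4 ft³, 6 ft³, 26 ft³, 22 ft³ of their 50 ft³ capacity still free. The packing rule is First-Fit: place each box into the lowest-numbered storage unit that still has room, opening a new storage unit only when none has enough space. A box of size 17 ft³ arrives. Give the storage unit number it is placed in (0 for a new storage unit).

3

Storage units with room: storage unit 3 (26 ft³), storage unit 4 (22 ft³).
The first with room is storage unit 3.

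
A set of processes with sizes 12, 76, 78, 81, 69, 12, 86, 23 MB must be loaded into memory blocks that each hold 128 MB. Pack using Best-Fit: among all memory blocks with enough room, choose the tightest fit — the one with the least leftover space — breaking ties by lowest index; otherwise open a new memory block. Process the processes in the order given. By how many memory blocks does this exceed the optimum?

0

Best-Fit: [12,76,12,23] [78] [81] [69] [86] → 5 memory blocks.
5 processes exceed 64 MB (half the capacity), and no two of those can share a memory block, so at least 5 memory blocks are needed.
So 5 is already optimal.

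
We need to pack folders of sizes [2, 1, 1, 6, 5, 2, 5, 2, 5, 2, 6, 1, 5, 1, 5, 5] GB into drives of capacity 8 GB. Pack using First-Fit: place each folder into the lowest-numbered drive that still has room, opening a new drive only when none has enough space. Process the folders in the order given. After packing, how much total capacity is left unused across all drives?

18

Put 2 GB in drive 1; 6 GB remain.
Put 1 GB in drive 1; 5 GB remain.
Put 1 GB in drive 1; 4 GB remain.
Put 6 GB in drive 2; 2 GB remain.
Put 5 GB in drive 3; 3 GB remain.
Put 2 GB in drive 1; 2 GB remain.
Put 5 GB in drive 4; 3 GB remain.
Put 2 GB in drive 1; 0 GB remain.
Put 5 GB in drive 5; 3 GB remain.
Put 2 GB in drive 2; 0 GB remain.
Put 6 GB in drive 6; 2 GB remain.
Put 1 GB in drive 3; 2 GB remain.
Put 5 GB in drive 7; 3 GB remain.
Put 1 GB in drive 3; 1 GB remain.
Put 5 GB in drive 8; 3 GB remain.
Put 5 GB in drive 9; 3 GB remain.
9 drives × 8 GB = 72 GB; used 54 GB; unused 18 GB.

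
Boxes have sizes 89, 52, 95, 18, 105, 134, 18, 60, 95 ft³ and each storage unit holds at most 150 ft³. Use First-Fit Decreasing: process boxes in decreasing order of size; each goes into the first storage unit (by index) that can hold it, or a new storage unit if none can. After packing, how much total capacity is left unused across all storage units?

84

Sorted descending: 134, 105, 95, 95, 89, 60, 52, 18, 18.
Put 134 ft³ in storage unit 1; 16 ft³ remain.
Put 105 ft³ in storage unit 2; 45 ft³ remain.
Put 95 ft³ in storage unit 3; 55 ft³ remain.
Put 95 ft³ in storage unit 4; 55 ft³ remain.
Put 89 ft³ in storage unit 5; 61 ft³ remain.
Put 60 ft³ in storage unit 5; 1 ft³ remain.
Put 52 ft³ in storage unit 3; 3 ft³ remain.
Put 18 ft³ in storage unit 2; 27 ft³ remain.
Put 18 ft³ in storage unit 2; 9 ft³ remain.
5 storage units × 150 ft³ = 750 ft³; used 666 ft³; unused 84 ft³.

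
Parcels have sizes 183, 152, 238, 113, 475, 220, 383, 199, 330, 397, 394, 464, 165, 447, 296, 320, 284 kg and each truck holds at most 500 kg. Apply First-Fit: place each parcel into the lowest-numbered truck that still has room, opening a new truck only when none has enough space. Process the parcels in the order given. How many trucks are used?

13 trucks

183 kg → truck 1 (remaining 317 kg)
152 kg → truck 1 (remaining 165 kg)
238 kg → truck 2 (remaining 262 kg)
113 kg → truck 1 (remaining 52 kg)
475 kg → truck 3 (remaining 25 kg)
220 kg → truck 2 (remaining 42 kg)
383 kg → truck 4 (remaining 117 kg)
199 kg → truck 5 (remaining 301 kg)
330 kg → truck 6 (remaining 170 kg)
397 kg → truck 7 (remaining 103 kg)
394 kg → truck 8 (remaining 106 kg)
464 kg → truck 9 (remaining 36 kg)
165 kg → truck 5 (remaining 136 kg)
447 kg → truck 10 (remaining 53 kg)
296 kg → truck 11 (remaining 204 kg)
320 kg → truck 12 (remaining 180 kg)
284 kg → truck 13 (remaining 216 kg)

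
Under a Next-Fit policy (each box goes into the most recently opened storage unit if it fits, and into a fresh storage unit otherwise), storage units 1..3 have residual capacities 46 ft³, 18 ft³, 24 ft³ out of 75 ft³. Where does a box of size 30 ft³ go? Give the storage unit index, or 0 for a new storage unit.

Next-Fit only looks at storage unit 3, which has 24 ft³ free.
30 ft³ does not fit, so a new storage unit is opened.

0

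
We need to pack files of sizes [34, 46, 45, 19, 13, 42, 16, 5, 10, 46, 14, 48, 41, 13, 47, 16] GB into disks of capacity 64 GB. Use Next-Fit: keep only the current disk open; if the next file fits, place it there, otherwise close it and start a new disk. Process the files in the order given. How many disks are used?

9

34 GB → disk 1 (remaining 30 GB)
46 GB → disk 2 (remaining 18 GB)
45 GB → disk 3 (remaining 19 GB)
19 GB → disk 3 (remaining 0 GB)
13 GB → disk 4 (remaining 51 GB)
42 GB → disk 4 (remaining 9 GB)
16 GB → disk 5 (remaining 48 GB)
5 GB → disk 5 (remaining 43 GB)
10 GB → disk 5 (remaining 33 GB)
46 GB → disk 6 (remaining 18 GB)
14 GB → disk 6 (remaining 4 GB)
48 GB → disk 7 (remaining 16 GB)
41 GB → disk 8 (remaining 23 GB)
13 GB → disk 8 (remaining 10 GB)
47 GB → disk 9 (remaining 17 GB)
16 GB → disk 9 (remaining 1 GB)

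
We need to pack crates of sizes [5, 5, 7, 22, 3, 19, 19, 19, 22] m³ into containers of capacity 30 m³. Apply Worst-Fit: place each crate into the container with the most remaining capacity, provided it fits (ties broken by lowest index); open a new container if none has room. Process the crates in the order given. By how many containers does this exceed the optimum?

Worst-Fit: [5,5,7,3] [22] [19] [19] [19] [22] → 6 containers.
Total size 121 m³; any packing needs at least ⌈121/30⌉ = 5 containers.
An optimal packing achieves that bound: [22,7] [22,5,3] [19,5] [19] [19] → 5 containers.
Excess: 6 − 5 = 1.

1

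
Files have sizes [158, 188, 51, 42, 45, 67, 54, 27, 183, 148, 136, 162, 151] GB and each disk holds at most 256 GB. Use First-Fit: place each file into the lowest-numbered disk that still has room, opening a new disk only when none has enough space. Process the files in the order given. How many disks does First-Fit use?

158 GB → disk 1 (remaining 98 GB)
188 GB → disk 2 (remaining 68 GB)
51 GB → disk 1 (remaining 47 GB)
42 GB → disk 1 (remaining 5 GB)
45 GB → disk 2 (remaining 23 GB)
67 GB → disk 3 (remaining 189 GB)
54 GB → disk 3 (remaining 135 GB)
27 GB → disk 3 (remaining 108 GB)
183 GB → disk 4 (remaining 73 GB)
148 GB → disk 5 (remaining 108 GB)
136 GB → disk 6 (remaining 120 GB)
162 GB → disk 7 (remaining 94 GB)
151 GB → disk 8 (remaining 105 GB)
Final disks: [158,51,42] [188,45] [67,54,27] [183] [148] [136] [162] [151].

8 disks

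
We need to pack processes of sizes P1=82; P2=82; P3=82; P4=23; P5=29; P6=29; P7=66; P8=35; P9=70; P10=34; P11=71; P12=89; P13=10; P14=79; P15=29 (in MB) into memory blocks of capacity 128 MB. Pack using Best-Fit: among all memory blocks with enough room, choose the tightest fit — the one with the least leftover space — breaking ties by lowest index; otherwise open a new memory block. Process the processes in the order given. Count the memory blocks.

memory block 1: place P1 (82 MB), 46 MB left
memory block 2: place P2 (82 MB), 46 MB left
memory block 3: place P3 (82 MB), 46 MB left
memory block 1: place P4 (23 MB), 23 MB left
memory block 2: place P5 (29 MB), 17 MB left
memory block 3: place P6 (29 MB), 17 MB left
memory block 4: place P7 (66 MB), 62 MB left
memory block 4: place P8 (35 MB), 27 MB left
memory block 5: place P9 (70 MB), 58 MB left
memory block 5: place P10 (34 MB), 24 MB left
memory block 6: place P11 (71 MB), 57 MB left
memory block 7: place P12 (89 MB), 39 MB left
memory block 2: place P13 (10 MB), 7 MB left
memory block 8: place P14 (79 MB), 49 MB left
memory block 7: place P15 (29 MB), 10 MB left

8 memory blocks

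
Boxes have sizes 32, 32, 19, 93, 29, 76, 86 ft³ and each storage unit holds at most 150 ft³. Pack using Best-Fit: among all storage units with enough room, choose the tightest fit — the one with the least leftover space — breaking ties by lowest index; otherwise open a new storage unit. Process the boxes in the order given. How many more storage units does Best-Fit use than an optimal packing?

1

Best-Fit: [32,32,19] [93,29] [76] [86] → 4 storage units.
Total size 367 ft³; any packing needs at least ⌈367/150⌉ = 3 storage units.
An optimal packing achieves that bound: [93,32,19] [86,32,29] [76] → 3 storage units.
Excess: 4 − 3 = 1.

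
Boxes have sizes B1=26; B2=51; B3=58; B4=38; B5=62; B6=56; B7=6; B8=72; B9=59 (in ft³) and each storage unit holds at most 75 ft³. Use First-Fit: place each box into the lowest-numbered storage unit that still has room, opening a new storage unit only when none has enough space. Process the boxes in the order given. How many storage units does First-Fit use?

Put B1 (26 ft³) in storage unit 1; 49 ft³ remain.
Put B2 (51 ft³) in storage unit 2; 24 ft³ remain.
Put B3 (58 ft³) in storage unit 3; 17 ft³ remain.
Put B4 (38 ft³) in storage unit 1; 11 ft³ remain.
Put B5 (62 ft³) in storage unit 4; 13 ft³ remain.
Put B6 (56 ft³) in storage unit 5; 19 ft³ remain.
Put B7 (6 ft³) in storage unit 1; 5 ft³ remain.
Put B8 (72 ft³) in storage unit 6; 3 ft³ remain.
Put B9 (59 ft³) in storage unit 7; 16 ft³ remain.
Final storage units: [26,38,6] [51] [58] [62] [56] [72] [59].

7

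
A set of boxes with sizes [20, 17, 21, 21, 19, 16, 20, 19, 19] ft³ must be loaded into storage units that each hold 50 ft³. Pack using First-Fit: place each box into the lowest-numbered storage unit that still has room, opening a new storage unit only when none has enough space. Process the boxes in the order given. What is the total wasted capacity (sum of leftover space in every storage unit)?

78

storage unit 1: place 20 ft³, 30 ft³ left
storage unit 1: place 17 ft³, 13 ft³ left
storage unit 2: place 21 ft³, 29 ft³ left
storage unit 2: place 21 ft³, 8 ft³ left
storage unit 3: place 19 ft³, 31 ft³ left
storage unit 3: place 16 ft³, 15 ft³ left
storage unit 4: place 20 ft³, 30 ft³ left
storage unit 4: place 19 ft³, 11 ft³ left
storage unit 5: place 19 ft³, 31 ft³ left
5 storage units × 50 ft³ = 250 ft³; used 172 ft³; unused 78 ft³.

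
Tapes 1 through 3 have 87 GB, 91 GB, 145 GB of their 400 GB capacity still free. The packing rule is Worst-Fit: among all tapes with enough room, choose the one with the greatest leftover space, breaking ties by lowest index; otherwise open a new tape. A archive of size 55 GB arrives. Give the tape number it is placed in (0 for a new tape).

3

Tapes with room: tape 1 (87 GB), tape 2 (91 GB), tape 3 (145 GB).
Most room is tape 3 with 145 GB free.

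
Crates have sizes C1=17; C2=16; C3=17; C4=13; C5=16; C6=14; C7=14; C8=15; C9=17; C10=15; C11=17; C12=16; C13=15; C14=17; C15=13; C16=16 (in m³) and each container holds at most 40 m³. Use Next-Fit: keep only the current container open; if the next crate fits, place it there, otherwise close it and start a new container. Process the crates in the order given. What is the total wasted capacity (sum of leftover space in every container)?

72

C1 (17 m³) → container 1 (remaining 23 m³)
C2 (16 m³) → container 1 (remaining 7 m³)
C3 (17 m³) → container 2 (remaining 23 m³)
C4 (13 m³) → container 2 (remaining 10 m³)
C5 (16 m³) → container 3 (remaining 24 m³)
C6 (14 m³) → container 3 (remaining 10 m³)
C7 (14 m³) → container 4 (remaining 26 m³)
C8 (15 m³) → container 4 (remaining 11 m³)
C9 (17 m³) → container 5 (remaining 23 m³)
C10 (15 m³) → container 5 (remaining 8 m³)
C11 (17 m³) → container 6 (remaining 23 m³)
C12 (16 m³) → container 6 (remaining 7 m³)
C13 (15 m³) → container 7 (remaining 25 m³)
C14 (17 m³) → container 7 (remaining 8 m³)
C15 (13 m³) → container 8 (remaining 27 m³)
C16 (16 m³) → container 8 (remaining 11 m³)
8 containers × 40 m³ = 320 m³; used 248 m³; unused 72 m³.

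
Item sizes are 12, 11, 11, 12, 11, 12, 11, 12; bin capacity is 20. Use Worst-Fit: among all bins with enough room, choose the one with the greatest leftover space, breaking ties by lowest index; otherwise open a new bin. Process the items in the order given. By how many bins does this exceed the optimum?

Worst-Fit: [12] [11] [11] [12] [11] [12] [11] [12] → 8 bins.
8 items exceed 10 (half the capacity), and no two of those can share a bin, so at least 8 bins are needed.
So 8 is already optimal.

0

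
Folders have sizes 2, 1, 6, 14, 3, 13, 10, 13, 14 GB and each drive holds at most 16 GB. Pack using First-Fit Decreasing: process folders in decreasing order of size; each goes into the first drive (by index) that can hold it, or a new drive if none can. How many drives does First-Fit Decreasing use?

Sorted descending: 14, 14, 13, 13, 10, 6, 3, 2, 1.
drive 1: place 14 GB, 2 GB left
drive 2: place 14 GB, 2 GB left
drive 3: place 13 GB, 3 GB left
drive 4: place 13 GB, 3 GB left
drive 5: place 10 GB, 6 GB left
drive 5: place 6 GB, 0 GB left
drive 3: place 3 GB, 0 GB left
drive 1: place 2 GB, 0 GB left
drive 2: place 1 GB, 1 GB left

5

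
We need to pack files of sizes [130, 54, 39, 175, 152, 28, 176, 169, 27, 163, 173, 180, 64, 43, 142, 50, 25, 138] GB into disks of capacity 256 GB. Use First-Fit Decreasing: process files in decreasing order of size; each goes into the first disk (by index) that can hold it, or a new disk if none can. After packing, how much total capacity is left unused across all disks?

Sorted descending: 180, 176, 175, 173, 169, 163, 152, 142, 138, 130, 64, 54, 50, 43, 39, 28, 27, 25.
Put 180 GB in disk 1; 76 GB remain.
Put 176 GB in disk 2; 80 GB remain.
Put 175 GB in disk 3; 81 GB remain.
Put 173 GB in disk 4; 83 GB remain.
Put 169 GB in disk 5; 87 GB remain.
Put 163 GB in disk 6; 93 GB remain.
Put 152 GB in disk 7; 104 GB remain.
Put 142 GB in disk 8; 114 GB remain.
Put 138 GB in disk 9; 118 GB remain.
Put 130 GB in disk 10; 126 GB remain.
Put 64 GB in disk 1; 12 GB remain.
Put 54 GB in disk 2; 26 GB remain.
Put 50 GB in disk 3; 31 GB remain.
Put 43 GB in disk 4; 40 GB remain.
Put 39 GB in disk 4; 1 GB remain.
Put 28 GB in disk 3; 3 GB remain.
Put 27 GB in disk 5; 60 GB remain.
Put 25 GB in disk 2; 1 GB remain.
10 disks × 256 GB = 2560 GB; used 1928 GB; unused 632 GB.

632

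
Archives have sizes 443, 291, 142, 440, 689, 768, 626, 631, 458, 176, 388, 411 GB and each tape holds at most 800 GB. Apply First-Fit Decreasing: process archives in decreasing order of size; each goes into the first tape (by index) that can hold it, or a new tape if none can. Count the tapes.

8

Sorted descending: 768, 689, 631, 626, 458, 443, 440, 411, 388, 291, 176, 142.
768 GB → tape 1 (remaining 32 GB)
689 GB → tape 2 (remaining 111 GB)
631 GB → tape 3 (remaining 169 GB)
626 GB → tape 4 (remaining 174 GB)
458 GB → tape 5 (remaining 342 GB)
443 GB → tape 6 (remaining 357 GB)
440 GB → tape 7 (remaining 360 GB)
411 GB → tape 8 (remaining 389 GB)
388 GB → tape 8 (remaining 1 GB)
291 GB → tape 5 (remaining 51 GB)
176 GB → tape 6 (remaining 181 GB)
142 GB → tape 3 (remaining 27 GB)
Final tapes: [768] [689] [631,142] [626] [458,291] [443,176] [440] [411,388].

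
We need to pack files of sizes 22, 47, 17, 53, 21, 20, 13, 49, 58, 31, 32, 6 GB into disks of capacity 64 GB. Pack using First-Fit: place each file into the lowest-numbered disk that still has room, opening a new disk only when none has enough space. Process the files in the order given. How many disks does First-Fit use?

disk 1: place 22 GB, 42 GB left
disk 2: place 47 GB, 17 GB left
disk 1: place 17 GB, 25 GB left
disk 3: place 53 GB, 11 GB left
disk 1: place 21 GB, 4 GB left
disk 4: place 20 GB, 44 GB left
disk 2: place 13 GB, 4 GB left
disk 5: place 49 GB, 15 GB left
disk 6: place 58 GB, 6 GB left
disk 4: place 31 GB, 13 GB left
disk 7: place 32 GB, 32 GB left
disk 3: place 6 GB, 5 GB left
Final disks: [22,17,21] [47,13] [53,6] [20,31] [49] [58] [32].

7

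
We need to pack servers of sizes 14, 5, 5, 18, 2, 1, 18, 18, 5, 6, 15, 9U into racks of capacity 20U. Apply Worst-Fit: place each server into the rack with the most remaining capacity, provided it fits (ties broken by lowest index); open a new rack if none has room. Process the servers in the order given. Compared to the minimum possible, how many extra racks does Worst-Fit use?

Worst-Fit: [14,5] [5,2,1,5,6] [18] [18] [18] [15] [9] → 7 racks.
Total size 116U; any packing needs at least ⌈116/20⌉ = 6 racks.
An optimal packing achieves that bound: [18,2] [18,1] [18] [15,5] [14,6] [9,5,5] → 6 racks.
Excess: 7 − 6 = 1.

1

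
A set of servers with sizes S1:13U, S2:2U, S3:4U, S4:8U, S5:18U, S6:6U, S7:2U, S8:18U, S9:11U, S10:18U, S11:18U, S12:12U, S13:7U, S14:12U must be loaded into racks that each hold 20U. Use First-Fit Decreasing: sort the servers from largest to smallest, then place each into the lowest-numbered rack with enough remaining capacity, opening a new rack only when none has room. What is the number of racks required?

8

Sorted descending: 18, 18, 18, 18, 13, 12, 12, 11, 8, 7, 6, 4, 2, 2.
Put 18U in rack 1; 2U remain.
Put 18U in rack 2; 2U remain.
Put 18U in rack 3; 2U remain.
Put 18U in rack 4; 2U remain.
Put 13U in rack 5; 7U remain.
Put 12U in rack 6; 8U remain.
Put 12U in rack 7; 8U remain.
Put 11U in rack 8; 9U remain.
Put 8U in rack 6; 0U remain.
Put 7U in rack 5; 0U remain.
Put 6U in rack 7; 2U remain.
Put 4U in rack 8; 5U remain.
Put 2U in rack 1; 0U remain.
Put 2U in rack 2; 0U remain.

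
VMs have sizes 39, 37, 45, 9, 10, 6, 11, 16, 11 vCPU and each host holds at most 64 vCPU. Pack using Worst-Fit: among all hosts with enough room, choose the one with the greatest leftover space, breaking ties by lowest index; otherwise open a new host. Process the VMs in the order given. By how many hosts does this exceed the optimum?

1

Worst-Fit: [39,10] [37,9,11] [45,6] [16,11] → 4 hosts.
Total size 184 vCPU; any packing needs at least ⌈184/64⌉ = 3 hosts.
An optimal packing achieves that bound: [45,16] [39,11,11] [37,10,9,6] → 3 hosts.
Excess: 4 − 3 = 1.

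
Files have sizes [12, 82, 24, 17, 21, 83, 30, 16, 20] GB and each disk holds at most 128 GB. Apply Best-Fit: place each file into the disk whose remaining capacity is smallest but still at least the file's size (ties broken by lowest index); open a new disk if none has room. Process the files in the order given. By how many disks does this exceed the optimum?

Best-Fit: [12,82,24] [17,21,83] [30,16,20] → 3 disks.
Total size 305 GB; any packing needs at least ⌈305/128⌉ = 3 disks.
So 3 is already optimal.

0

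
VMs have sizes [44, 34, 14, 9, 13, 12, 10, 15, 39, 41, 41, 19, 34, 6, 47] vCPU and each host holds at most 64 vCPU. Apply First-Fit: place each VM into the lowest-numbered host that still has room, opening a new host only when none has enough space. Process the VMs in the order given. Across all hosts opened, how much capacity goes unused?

134

44 vCPU → host 1 (remaining 20 vCPU)
34 vCPU → host 2 (remaining 30 vCPU)
14 vCPU → host 1 (remaining 6 vCPU)
9 vCPU → host 2 (remaining 21 vCPU)
13 vCPU → host 2 (remaining 8 vCPU)
12 vCPU → host 3 (remaining 52 vCPU)
10 vCPU → host 3 (remaining 42 vCPU)
15 vCPU → host 3 (remaining 27 vCPU)
39 vCPU → host 4 (remaining 25 vCPU)
41 vCPU → host 5 (remaining 23 vCPU)
41 vCPU → host 6 (remaining 23 vCPU)
19 vCPU → host 3 (remaining 8 vCPU)
34 vCPU → host 7 (remaining 30 vCPU)
6 vCPU → host 1 (remaining 0 vCPU)
47 vCPU → host 8 (remaining 17 vCPU)
8 hosts × 64 vCPU = 512 vCPU; used 378 vCPU; unused 134 vCPU.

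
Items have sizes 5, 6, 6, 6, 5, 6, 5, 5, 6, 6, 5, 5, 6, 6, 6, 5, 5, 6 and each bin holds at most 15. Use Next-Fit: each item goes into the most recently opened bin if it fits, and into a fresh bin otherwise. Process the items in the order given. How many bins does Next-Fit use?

9

Put 5 in bin 1; 10 remain.
Put 6 in bin 1; 4 remain.
Put 6 in bin 2; 9 remain.
Put 6 in bin 2; 3 remain.
Put 5 in bin 3; 10 remain.
Put 6 in bin 3; 4 remain.
Put 5 in bin 4; 10 remain.
Put 5 in bin 4; 5 remain.
Put 6 in bin 5; 9 remain.
Put 6 in bin 5; 3 remain.
Put 5 in bin 6; 10 remain.
Put 5 in bin 6; 5 remain.
Put 6 in bin 7; 9 remain.
Put 6 in bin 7; 3 remain.
Put 6 in bin 8; 9 remain.
Put 5 in bin 8; 4 remain.
Put 5 in bin 9; 10 remain.
Put 6 in bin 9; 4 remain.
Final bins: [5,6] [6,6] [5,6] [5,5] [6,6] [5,5] [6,6] [6,5] [5,6].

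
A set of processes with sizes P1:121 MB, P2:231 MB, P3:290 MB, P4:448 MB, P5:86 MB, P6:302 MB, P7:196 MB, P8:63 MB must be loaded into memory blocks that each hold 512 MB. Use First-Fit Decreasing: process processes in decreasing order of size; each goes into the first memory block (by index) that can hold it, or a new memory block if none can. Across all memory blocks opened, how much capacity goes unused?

311

Sorted descending: 448, 302, 290, 231, 196, 121, 86, 63.
Put 448 MB in memory block 1; 64 MB remain.
Put 302 MB in memory block 2; 210 MB remain.
Put 290 MB in memory block 3; 222 MB remain.
Put 231 MB in memory block 4; 281 MB remain.
Put 196 MB in memory block 2; 14 MB remain.
Put 121 MB in memory block 3; 101 MB remain.
Put 86 MB in memory block 3; 15 MB remain.
Put 63 MB in memory block 1; 1 MB remain.
4 memory blocks × 512 MB = 2048 MB; used 1737 MB; unused 311 MB.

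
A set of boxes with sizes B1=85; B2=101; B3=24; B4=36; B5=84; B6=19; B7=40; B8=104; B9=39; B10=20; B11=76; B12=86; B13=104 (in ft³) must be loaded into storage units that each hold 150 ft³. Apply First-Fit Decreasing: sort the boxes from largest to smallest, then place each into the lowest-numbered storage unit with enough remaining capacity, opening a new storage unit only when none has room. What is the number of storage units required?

Sorted descending: 104, 104, 101, 86, 85, 84, 76, 40, 39, 36, 24, 20, 19.
storage unit 1: place 104 ft³, 46 ft³ left
storage unit 2: place 104 ft³, 46 ft³ left
storage unit 3: place 101 ft³, 49 ft³ left
storage unit 4: place 86 ft³, 64 ft³ left
storage unit 5: place 85 ft³, 65 ft³ left
storage unit 6: place 84 ft³, 66 ft³ left
storage unit 7: place 76 ft³, 74 ft³ left
storage unit 1: place 40 ft³, 6 ft³ left
storage unit 2: place 39 ft³, 7 ft³ left
storage unit 3: place 36 ft³, 13 ft³ left
storage unit 4: place 24 ft³, 40 ft³ left
storage unit 4: place 20 ft³, 20 ft³ left
storage unit 4: place 19 ft³, 1 ft³ left
Final storage units: [104,40] [104,39] [101,36] [86,24,20,19] [85] [84] [76].

7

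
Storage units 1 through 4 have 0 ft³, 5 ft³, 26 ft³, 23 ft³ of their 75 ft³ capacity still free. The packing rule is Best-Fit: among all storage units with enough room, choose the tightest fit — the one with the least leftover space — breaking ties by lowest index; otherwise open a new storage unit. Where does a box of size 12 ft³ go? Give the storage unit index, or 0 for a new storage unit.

4

Storage units with room: storage unit 3 (26 ft³), storage unit 4 (23 ft³).
Tightest fit is storage unit 4 with 23 ft³ free.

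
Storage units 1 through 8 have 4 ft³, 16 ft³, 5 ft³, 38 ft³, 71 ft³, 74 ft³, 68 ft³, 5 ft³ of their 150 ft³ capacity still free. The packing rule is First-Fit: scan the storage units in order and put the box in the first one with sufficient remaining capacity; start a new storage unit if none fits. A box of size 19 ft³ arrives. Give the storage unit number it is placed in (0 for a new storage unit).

Storage units with room: storage unit 4 (38 ft³), storage unit 5 (71 ft³), storage unit 6 (74 ft³), storage unit 7 (68 ft³).
The first with room is storage unit 4.

4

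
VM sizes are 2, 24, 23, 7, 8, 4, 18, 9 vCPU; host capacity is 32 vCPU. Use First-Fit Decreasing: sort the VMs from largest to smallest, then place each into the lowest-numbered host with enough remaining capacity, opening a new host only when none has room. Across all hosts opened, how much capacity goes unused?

1

Sorted descending: 24, 23, 18, 9, 8, 7, 4, 2.
Put 24 vCPU in host 1; 8 vCPU remain.
Put 23 vCPU in host 2; 9 vCPU remain.
Put 18 vCPU in host 3; 14 vCPU remain.
Put 9 vCPU in host 2; 0 vCPU remain.
Put 8 vCPU in host 1; 0 vCPU remain.
Put 7 vCPU in host 3; 7 vCPU remain.
Put 4 vCPU in host 3; 3 vCPU remain.
Put 2 vCPU in host 3; 1 vCPU remain.
3 hosts × 32 vCPU = 96 vCPU; used 95 vCPU; unused 1 vCPU.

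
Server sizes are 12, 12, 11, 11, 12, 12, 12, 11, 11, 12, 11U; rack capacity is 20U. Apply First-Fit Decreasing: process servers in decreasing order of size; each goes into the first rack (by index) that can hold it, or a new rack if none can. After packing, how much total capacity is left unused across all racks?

93

Sorted descending: 12, 12, 12, 12, 12, 12, 11, 11, 11, 11, 11.
12U → rack 1 (remaining 8U)
12U → rack 2 (remaining 8U)
12U → rack 3 (remaining 8U)
12U → rack 4 (remaining 8U)
12U → rack 5 (remaining 8U)
12U → rack 6 (remaining 8U)
11U → rack 7 (remaining 9U)
11U → rack 8 (remaining 9U)
11U → rack 9 (remaining 9U)
11U → rack 10 (remaining 9U)
11U → rack 11 (remaining 9U)
11 racks × 20U = 220U; used 127U; unused 93U.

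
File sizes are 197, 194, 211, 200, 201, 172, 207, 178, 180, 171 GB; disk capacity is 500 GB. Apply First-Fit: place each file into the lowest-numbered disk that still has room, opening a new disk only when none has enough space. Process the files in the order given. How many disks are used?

disk 1: place 197 GB, 303 GB left
disk 1: place 194 GB, 109 GB left
disk 2: place 211 GB, 289 GB left
disk 2: place 200 GB, 89 GB left
disk 3: place 201 GB, 299 GB left
disk 3: place 172 GB, 127 GB left
disk 4: place 207 GB, 293 GB left
disk 4: place 178 GB, 115 GB left
disk 5: place 180 GB, 320 GB left
disk 5: place 171 GB, 149 GB left

5 disks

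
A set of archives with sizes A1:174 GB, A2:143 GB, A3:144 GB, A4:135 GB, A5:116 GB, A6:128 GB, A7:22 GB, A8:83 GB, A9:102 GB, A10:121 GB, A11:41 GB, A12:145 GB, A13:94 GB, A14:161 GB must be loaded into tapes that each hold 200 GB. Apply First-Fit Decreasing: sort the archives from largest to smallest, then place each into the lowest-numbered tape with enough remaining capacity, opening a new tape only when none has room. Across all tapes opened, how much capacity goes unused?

391

Sorted descending: 174, 161, 145, 144, 143, 135, 128, 121, 116, 102, 94, 83, 41, 22.
tape 1: place 174 GB, 26 GB left
tape 2: place 161 GB, 39 GB left
tape 3: place 145 GB, 55 GB left
tape 4: place 144 GB, 56 GB left
tape 5: place 143 GB, 57 GB left
tape 6: place 135 GB, 65 GB left
tape 7: place 128 GB, 72 GB left
tape 8: place 121 GB, 79 GB left
tape 9: place 116 GB, 84 GB left
tape 10: place 102 GB, 98 GB left
tape 10: place 94 GB, 4 GB left
tape 9: place 83 GB, 1 GB left
tape 3: place 41 GB, 14 GB left
tape 1: place 22 GB, 4 GB left
10 tapes × 200 GB = 2000 GB; used 1609 GB; unused 391 GB.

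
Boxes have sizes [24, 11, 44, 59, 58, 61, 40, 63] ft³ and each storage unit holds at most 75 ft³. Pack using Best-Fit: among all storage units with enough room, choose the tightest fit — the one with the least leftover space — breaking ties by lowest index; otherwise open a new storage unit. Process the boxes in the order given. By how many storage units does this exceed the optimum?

Best-Fit: [24,11,40] [44] [59] [58] [61] [63] → 6 storage units.
6 boxes exceed 37.5 ft³ (half the capacity), and no two of those can share a storage unit, so at least 6 storage units are needed.
So 6 is already optimal.

0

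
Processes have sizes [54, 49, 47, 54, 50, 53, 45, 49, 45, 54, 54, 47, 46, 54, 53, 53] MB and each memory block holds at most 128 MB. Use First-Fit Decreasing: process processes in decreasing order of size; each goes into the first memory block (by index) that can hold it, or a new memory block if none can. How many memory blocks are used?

8 memory blocks

Sorted descending: 54, 54, 54, 54, 54, 53, 53, 53, 50, 49, 49, 47, 47, 46, 45, 45.
memory block 1: place 54 MB, 74 MB left
memory block 1: place 54 MB, 20 MB left
memory block 2: place 54 MB, 74 MB left
memory block 2: place 54 MB, 20 MB left
memory block 3: place 54 MB, 74 MB left
memory block 3: place 53 MB, 21 MB left
memory block 4: place 53 MB, 75 MB left
memory block 4: place 53 MB, 22 MB left
memory block 5: place 50 MB, 78 MB left
memory block 5: place 49 MB, 29 MB left
memory block 6: place 49 MB, 79 MB left
memory block 6: place 47 MB, 32 MB left
memory block 7: place 47 MB, 81 MB left
memory block 7: place 46 MB, 35 MB left
memory block 8: place 45 MB, 83 MB left
memory block 8: place 45 MB, 38 MB left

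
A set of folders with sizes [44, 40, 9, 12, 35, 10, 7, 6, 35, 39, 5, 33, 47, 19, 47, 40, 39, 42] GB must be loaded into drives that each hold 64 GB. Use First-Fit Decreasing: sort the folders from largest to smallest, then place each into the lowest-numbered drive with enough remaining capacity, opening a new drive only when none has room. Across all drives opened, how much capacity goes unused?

195

Sorted descending: 47, 47, 44, 42, 40, 40, 39, 39, 35, 35, 33, 19, 12, 10, 9, 7, 6, 5.
Put 47 GB in drive 1; 17 GB remain.
Put 47 GB in drive 2; 17 GB remain.
Put 44 GB in drive 3; 20 GB remain.
Put 42 GB in drive 4; 22 GB remain.
Put 40 GB in drive 5; 24 GB remain.
Put 40 GB in drive 6; 24 GB remain.
Put 39 GB in drive 7; 25 GB remain.
Put 39 GB in drive 8; 25 GB remain.
Put 35 GB in drive 9; 29 GB remain.
Put 35 GB in drive 10; 29 GB remain.
Put 33 GB in drive 11; 31 GB remain.
Put 19 GB in drive 3; 1 GB remain.
Put 12 GB in drive 1; 5 GB remain.
Put 10 GB in drive 2; 7 GB remain.
Put 9 GB in drive 4; 13 GB remain.
Put 7 GB in drive 2; 0 GB remain.
Put 6 GB in drive 4; 7 GB remain.
Put 5 GB in drive 1; 0 GB remain.
11 drives × 64 GB = 704 GB; used 509 GB; unused 195 GB.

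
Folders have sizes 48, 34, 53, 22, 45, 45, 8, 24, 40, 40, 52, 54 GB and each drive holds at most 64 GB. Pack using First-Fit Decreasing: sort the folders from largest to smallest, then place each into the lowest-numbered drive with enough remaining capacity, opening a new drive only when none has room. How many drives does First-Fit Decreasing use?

9 drives

Sorted descending: 54, 53, 52, 48, 45, 45, 40, 40, 34, 24, 22, 8.
54 GB → drive 1 (remaining 10 GB)
53 GB → drive 2 (remaining 11 GB)
52 GB → drive 3 (remaining 12 GB)
48 GB → drive 4 (remaining 16 GB)
45 GB → drive 5 (remaining 19 GB)
45 GB → drive 6 (remaining 19 GB)
40 GB → drive 7 (remaining 24 GB)
40 GB → drive 8 (remaining 24 GB)
34 GB → drive 9 (remaining 30 GB)
24 GB → drive 7 (remaining 0 GB)
22 GB → drive 8 (remaining 2 GB)
8 GB → drive 1 (remaining 2 GB)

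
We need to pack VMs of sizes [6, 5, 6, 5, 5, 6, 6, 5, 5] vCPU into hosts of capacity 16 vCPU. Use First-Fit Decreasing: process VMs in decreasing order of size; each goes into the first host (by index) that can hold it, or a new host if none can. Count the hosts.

4

Sorted descending: 6, 6, 6, 6, 5, 5, 5, 5, 5.
host 1: place 6 vCPU, 10 vCPU left
host 1: place 6 vCPU, 4 vCPU left
host 2: place 6 vCPU, 10 vCPU left
host 2: place 6 vCPU, 4 vCPU left
host 3: place 5 vCPU, 11 vCPU left
host 3: place 5 vCPU, 6 vCPU left
host 3: place 5 vCPU, 1 vCPU left
host 4: place 5 vCPU, 11 vCPU left
host 4: place 5 vCPU, 6 vCPU left
Final hosts: [6,6] [6,6] [5,5,5] [5,5].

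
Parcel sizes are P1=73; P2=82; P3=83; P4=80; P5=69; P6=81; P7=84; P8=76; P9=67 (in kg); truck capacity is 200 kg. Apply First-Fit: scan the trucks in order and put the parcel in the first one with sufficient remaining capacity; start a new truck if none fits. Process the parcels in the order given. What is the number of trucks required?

5 trucks

P1 (73 kg) → truck 1 (remaining 127 kg)
P2 (82 kg) → truck 1 (remaining 45 kg)
P3 (83 kg) → truck 2 (remaining 117 kg)
P4 (80 kg) → truck 2 (remaining 37 kg)
P5 (69 kg) → truck 3 (remaining 131 kg)
P6 (81 kg) → truck 3 (remaining 50 kg)
P7 (84 kg) → truck 4 (remaining 116 kg)
P8 (76 kg) → truck 4 (remaining 40 kg)
P9 (67 kg) → truck 5 (remaining 133 kg)
Final trucks: [73,82] [83,80] [69,81] [84,76] [67].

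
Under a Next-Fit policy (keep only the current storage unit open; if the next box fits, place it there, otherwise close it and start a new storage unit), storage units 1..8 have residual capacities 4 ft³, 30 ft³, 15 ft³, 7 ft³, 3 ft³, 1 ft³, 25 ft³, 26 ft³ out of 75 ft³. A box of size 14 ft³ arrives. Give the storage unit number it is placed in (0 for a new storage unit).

Next-Fit only looks at storage unit 8, which has 26 ft³ free.
14 ft³ fits there.

8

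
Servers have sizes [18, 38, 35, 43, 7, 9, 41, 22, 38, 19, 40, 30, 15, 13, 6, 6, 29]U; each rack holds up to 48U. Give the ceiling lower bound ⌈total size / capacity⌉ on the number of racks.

9

Total size = 18 + 38 + 35 + 43 + 7 + 9 + 41 + 22 + 38 + 19 + 40 + 30 + 15 + 13 + 6 + 6 + 29 = 409U.
⌈409 / 48⌉ = 9.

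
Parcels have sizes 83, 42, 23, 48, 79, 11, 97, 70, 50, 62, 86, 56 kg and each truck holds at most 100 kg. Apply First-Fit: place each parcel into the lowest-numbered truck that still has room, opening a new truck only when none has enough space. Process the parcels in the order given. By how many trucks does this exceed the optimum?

First-Fit: [83,11] [42,23] [48,50] [79] [97] [70] [62] [86] [56] → 9 trucks.
Total size 707 kg; any packing needs at least ⌈707/100⌉ = 8 trucks.
An optimal packing achieves that bound: [97] [86,11] [83] [79] [70,23] [62] [56,42] [50,48] → 8 trucks.
Excess: 9 − 8 = 1.

1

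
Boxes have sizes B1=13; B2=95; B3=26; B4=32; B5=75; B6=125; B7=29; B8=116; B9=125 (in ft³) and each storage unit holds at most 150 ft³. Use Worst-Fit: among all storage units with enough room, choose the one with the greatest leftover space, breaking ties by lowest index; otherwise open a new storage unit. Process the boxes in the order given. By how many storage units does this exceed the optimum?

Worst-Fit: [13,95,26] [32,75,29] [125] [116] [125] → 5 storage units.
Total size 636 ft³; any packing needs at least ⌈636/150⌉ = 5 storage units.
So 5 is already optimal.

0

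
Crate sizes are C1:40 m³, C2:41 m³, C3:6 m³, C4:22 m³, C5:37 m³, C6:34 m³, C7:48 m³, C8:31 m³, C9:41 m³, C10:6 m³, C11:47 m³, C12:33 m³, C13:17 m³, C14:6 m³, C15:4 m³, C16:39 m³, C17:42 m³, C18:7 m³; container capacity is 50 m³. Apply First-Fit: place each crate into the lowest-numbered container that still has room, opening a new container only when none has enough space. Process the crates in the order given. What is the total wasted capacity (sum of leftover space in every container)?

99

C1 (40 m³) → container 1 (remaining 10 m³)
C2 (41 m³) → container 2 (remaining 9 m³)
C3 (6 m³) → container 1 (remaining 4 m³)
C4 (22 m³) → container 3 (remaining 28 m³)
C5 (37 m³) → container 4 (remaining 13 m³)
C6 (34 m³) → container 5 (remaining 16 m³)
C7 (48 m³) → container 6 (remaining 2 m³)
C8 (31 m³) → container 7 (remaining 19 m³)
C9 (41 m³) → container 8 (remaining 9 m³)
C10 (6 m³) → container 2 (remaining 3 m³)
C11 (47 m³) → container 9 (remaining 3 m³)
C12 (33 m³) → container 10 (remaining 17 m³)
C13 (17 m³) → container 3 (remaining 11 m³)
C14 (6 m³) → container 3 (remaining 5 m³)
C15 (4 m³) → container 1 (remaining 0 m³)
C16 (39 m³) → container 11 (remaining 11 m³)
C17 (42 m³) → container 12 (remaining 8 m³)
C18 (7 m³) → container 4 (remaining 6 m³)
12 containers × 50 m³ = 600 m³; used 501 m³; unused 99 m³.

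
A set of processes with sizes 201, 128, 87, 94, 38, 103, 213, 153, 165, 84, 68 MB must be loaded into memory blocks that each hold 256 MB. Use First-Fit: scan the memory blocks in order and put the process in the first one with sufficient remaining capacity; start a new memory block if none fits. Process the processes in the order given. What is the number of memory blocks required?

6

memory block 1: place 201 MB, 55 MB left
memory block 2: place 128 MB, 128 MB left
memory block 2: place 87 MB, 41 MB left
memory block 3: place 94 MB, 162 MB left
memory block 1: place 38 MB, 17 MB left
memory block 3: place 103 MB, 59 MB left
memory block 4: place 213 MB, 43 MB left
memory block 5: place 153 MB, 103 MB left
memory block 6: place 165 MB, 91 MB left
memory block 5: place 84 MB, 19 MB left
memory block 6: place 68 MB, 23 MB left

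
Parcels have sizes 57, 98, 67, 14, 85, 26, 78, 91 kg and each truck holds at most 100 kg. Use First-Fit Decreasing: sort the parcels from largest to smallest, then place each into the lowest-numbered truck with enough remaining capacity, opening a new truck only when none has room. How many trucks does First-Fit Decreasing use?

6 trucks

Sorted descending: 98, 91, 85, 78, 67, 57, 26, 14.
98 kg → truck 1 (remaining 2 kg)
91 kg → truck 2 (remaining 9 kg)
85 kg → truck 3 (remaining 15 kg)
78 kg → truck 4 (remaining 22 kg)
67 kg → truck 5 (remaining 33 kg)
57 kg → truck 6 (remaining 43 kg)
26 kg → truck 5 (remaining 7 kg)
14 kg → truck 3 (remaining 1 kg)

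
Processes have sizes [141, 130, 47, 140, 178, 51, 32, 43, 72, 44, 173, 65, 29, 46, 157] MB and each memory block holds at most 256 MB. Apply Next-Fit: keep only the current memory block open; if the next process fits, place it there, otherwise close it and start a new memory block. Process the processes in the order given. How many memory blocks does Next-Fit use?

7

141 MB → memory block 1 (remaining 115 MB)
130 MB → memory block 2 (remaining 126 MB)
47 MB → memory block 2 (remaining 79 MB)
140 MB → memory block 3 (remaining 116 MB)
178 MB → memory block 4 (remaining 78 MB)
51 MB → memory block 4 (remaining 27 MB)
32 MB → memory block 5 (remaining 224 MB)
43 MB → memory block 5 (remaining 181 MB)
72 MB → memory block 5 (remaining 109 MB)
44 MB → memory block 5 (remaining 65 MB)
173 MB → memory block 6 (remaining 83 MB)
65 MB → memory block 6 (remaining 18 MB)
29 MB → memory block 7 (remaining 227 MB)
46 MB → memory block 7 (remaining 181 MB)
157 MB → memory block 7 (remaining 24 MB)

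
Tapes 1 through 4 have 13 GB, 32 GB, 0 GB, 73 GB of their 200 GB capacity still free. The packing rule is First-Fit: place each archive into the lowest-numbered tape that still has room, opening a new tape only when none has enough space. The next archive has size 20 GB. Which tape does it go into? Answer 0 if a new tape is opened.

Tapes with room: tape 2 (32 GB), tape 4 (73 GB).
The first with room is tape 2.

2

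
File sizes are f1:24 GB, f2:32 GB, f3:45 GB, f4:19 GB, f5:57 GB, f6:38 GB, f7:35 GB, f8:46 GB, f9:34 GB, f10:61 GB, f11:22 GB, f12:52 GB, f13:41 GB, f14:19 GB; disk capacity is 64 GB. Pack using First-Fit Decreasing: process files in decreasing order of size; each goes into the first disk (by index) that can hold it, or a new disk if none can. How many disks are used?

Sorted descending: 61, 57, 52, 46, 45, 41, 38, 35, 34, 32, 24, 22, 19, 19.
Put 61 GB in disk 1; 3 GB remain.
Put 57 GB in disk 2; 7 GB remain.
Put 52 GB in disk 3; 12 GB remain.
Put 46 GB in disk 4; 18 GB remain.
Put 45 GB in disk 5; 19 GB remain.
Put 41 GB in disk 6; 23 GB remain.
Put 38 GB in disk 7; 26 GB remain.
Put 35 GB in disk 8; 29 GB remain.
Put 34 GB in disk 9; 30 GB remain.
Put 32 GB in disk 10; 32 GB remain.
Put 24 GB in disk 7; 2 GB remain.
Put 22 GB in disk 6; 1 GB remain.
Put 19 GB in disk 5; 0 GB remain.
Put 19 GB in disk 8; 10 GB remain.

10 disks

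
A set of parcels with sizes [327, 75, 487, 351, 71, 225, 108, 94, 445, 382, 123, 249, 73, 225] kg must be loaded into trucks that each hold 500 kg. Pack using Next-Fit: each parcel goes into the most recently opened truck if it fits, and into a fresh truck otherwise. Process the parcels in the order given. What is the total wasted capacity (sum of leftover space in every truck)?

765

truck 1: place 327 kg, 173 kg left
truck 1: place 75 kg, 98 kg left
truck 2: place 487 kg, 13 kg left
truck 3: place 351 kg, 149 kg left
truck 3: place 71 kg, 78 kg left
truck 4: place 225 kg, 275 kg left
truck 4: place 108 kg, 167 kg left
truck 4: place 94 kg, 73 kg left
truck 5: place 445 kg, 55 kg left
truck 6: place 382 kg, 118 kg left
truck 7: place 123 kg, 377 kg left
truck 7: place 249 kg, 128 kg left
truck 7: place 73 kg, 55 kg left
truck 8: place 225 kg, 275 kg left
8 trucks × 500 kg = 4000 kg; used 3235 kg; unused 765 kg.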